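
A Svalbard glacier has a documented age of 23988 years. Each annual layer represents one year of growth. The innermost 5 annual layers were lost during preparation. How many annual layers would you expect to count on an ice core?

23983 annual layers

At one annual layer per year, 23988 years correspond to 23988 annual layers.
Less the 5 uncaptured annual layers: 23988 − 5 = 23983.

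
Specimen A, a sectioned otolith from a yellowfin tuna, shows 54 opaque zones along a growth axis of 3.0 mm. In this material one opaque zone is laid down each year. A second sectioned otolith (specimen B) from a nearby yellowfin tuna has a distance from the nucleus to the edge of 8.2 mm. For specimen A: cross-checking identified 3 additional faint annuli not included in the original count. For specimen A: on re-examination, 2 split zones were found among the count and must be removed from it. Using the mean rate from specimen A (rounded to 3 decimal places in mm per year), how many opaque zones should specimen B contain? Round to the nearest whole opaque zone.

149 opaque zones

Specimen A: after corrections the count is 54 − 2 + 3 = 55 opaque zones.
A: 3.0 mm over 55 years gives 3.0 / 55 ≈ 0.055 mm/yr.
B spans 8.2 / 0.055 = 149.09 years ≈ 149 opaque zones.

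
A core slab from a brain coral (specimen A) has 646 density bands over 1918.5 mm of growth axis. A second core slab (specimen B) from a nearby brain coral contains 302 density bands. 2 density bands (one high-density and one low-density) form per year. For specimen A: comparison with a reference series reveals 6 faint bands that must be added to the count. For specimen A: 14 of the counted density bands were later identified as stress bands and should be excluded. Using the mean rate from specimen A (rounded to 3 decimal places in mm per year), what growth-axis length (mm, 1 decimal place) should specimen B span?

Specimen A: correcting the raw count gives 646 − 14 + 6 = 638 true density bands.
Specimen A: dividing by 2 density bands per year: 638 / 2 = 319 years.
A: Mean rate = 1918.5 mm / 319 years ≈ 6.014 mm/year.
Specimen B: with 2 density bands per year, 302 / 2 = 151 years. For B, 6.014 mm/year × 151 years = 908.1 mm.

908.1 mm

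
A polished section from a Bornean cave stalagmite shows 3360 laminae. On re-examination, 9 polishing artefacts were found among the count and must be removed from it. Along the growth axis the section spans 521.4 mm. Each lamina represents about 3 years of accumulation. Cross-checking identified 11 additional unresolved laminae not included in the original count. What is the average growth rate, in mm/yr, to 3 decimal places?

0.052 mm/yr

Adjusted count: 3360 − 9 + 11 = 3362 laminae.
3362 laminae at 3 years each span 3362 × 3 = 10086 years.
521.4 mm over 10086 years gives 521.4 / 10086 ≈ 0.052 mm/yr.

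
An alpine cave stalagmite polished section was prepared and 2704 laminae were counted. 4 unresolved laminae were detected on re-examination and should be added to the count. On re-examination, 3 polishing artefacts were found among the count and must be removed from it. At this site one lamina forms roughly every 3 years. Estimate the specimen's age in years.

8115 yr

Correcting the raw count gives 2704 − 3 + 4 = 2705 true laminae.
2705 laminae at 3 years each span 2705 × 3 = 8115 years.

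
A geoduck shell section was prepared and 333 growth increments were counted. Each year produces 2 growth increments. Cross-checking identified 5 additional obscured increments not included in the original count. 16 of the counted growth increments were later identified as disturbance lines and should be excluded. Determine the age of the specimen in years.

161 years

Correcting the raw count gives 333 − 16 + 5 = 322 true growth increments.
With 2 growth increments per year, 322 / 2 = 161 years.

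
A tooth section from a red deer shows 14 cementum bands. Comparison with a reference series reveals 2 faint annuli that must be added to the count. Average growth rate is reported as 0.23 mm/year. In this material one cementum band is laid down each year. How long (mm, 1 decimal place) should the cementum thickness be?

3.7 mm

After corrections the count is 14 + 2 = 16 cementum bands.
Predicted length = 0.23 mm/year × 16 years = 3.7 mm.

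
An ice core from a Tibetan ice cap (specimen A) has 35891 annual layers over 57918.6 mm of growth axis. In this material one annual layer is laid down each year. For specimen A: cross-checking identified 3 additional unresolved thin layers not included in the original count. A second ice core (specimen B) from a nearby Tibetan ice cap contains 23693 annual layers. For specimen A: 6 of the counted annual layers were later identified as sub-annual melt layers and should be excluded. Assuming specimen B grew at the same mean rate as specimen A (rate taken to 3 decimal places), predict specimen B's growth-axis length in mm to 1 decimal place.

38240.5 mm

Specimen A: after corrections the count is 35891 − 6 + 3 = 35888 annual layers.
A: Mean rate = 57918.6 mm / 35888 years ≈ 1.614 mm/year.
B's length ≈ 1.614 × 23693 = 38240.5 mm.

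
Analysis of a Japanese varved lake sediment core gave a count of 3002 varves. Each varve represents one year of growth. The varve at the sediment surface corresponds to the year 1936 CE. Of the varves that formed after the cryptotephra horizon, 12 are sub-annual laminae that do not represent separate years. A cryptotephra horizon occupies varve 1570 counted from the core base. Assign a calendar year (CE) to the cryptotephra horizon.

516 CE

The cryptotephra horizon sits at varve 1570 from the core base, so 3002 − 1570 = 1432 varves formed after it.
Excluding 12 false varves: 1432 − 12 = 1420.
The varve at the sediment surface is 1936 CE, so the cryptotephra horizon dates to 1936 − 1420 = 516 CE.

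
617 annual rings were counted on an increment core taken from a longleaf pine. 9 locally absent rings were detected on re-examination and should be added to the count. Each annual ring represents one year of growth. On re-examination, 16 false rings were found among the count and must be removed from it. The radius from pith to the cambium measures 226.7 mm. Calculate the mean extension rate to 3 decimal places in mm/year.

0.372 mm/year

Correcting the raw count gives 617 − 16 + 9 = 610 true annual rings.
Mean rate = 226.7 mm / 610 years ≈ 0.372 mm/year.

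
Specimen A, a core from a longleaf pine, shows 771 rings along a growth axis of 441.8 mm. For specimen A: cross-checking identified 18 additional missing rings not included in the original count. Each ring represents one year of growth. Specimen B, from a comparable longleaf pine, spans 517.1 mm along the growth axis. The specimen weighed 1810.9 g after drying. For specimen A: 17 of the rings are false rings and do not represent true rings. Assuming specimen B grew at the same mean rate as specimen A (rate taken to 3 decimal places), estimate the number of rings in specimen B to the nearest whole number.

Specimen A: adjusted count: 771 − 17 + 18 = 772 rings.
A: Extension rate ≈ 441.8 / 772 = 0.572 mm per year.
B spans 517.1 / 0.572 = 904.02 years ≈ 904 rings.

904 rings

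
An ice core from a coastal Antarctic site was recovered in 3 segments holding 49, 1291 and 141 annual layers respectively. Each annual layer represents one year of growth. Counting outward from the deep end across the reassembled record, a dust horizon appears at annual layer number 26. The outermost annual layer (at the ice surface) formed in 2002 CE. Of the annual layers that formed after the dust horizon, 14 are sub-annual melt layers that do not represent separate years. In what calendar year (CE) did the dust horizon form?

561 CE

Total annual layers = 49 + 1291 + 141 = 1481.
1481 − 26 = 1455 annual layers lie beyond the dust horizon toward the ice surface.
Removing the 14 false annual layers leaves 1455 − 14 = 1441 true annual layers beyond the dust horizon.
Counting back 1441 years from 2002 CE places the dust horizon in 2002 − 1441 = 561 CE.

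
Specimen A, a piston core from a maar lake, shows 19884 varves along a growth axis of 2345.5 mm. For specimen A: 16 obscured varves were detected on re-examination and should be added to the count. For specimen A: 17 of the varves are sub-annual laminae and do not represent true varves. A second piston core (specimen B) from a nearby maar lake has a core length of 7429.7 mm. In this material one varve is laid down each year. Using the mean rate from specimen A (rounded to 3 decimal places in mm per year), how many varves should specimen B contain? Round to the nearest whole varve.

62964 varves

Specimen A: adjusted count: 19884 − 17 + 16 = 19883 varves.
A: Mean rate = 2345.5 mm / 19883 years ≈ 0.118 mm per year.
For B, 7429.7 / 0.118 = 62963.56 years ≈ 62964 varves.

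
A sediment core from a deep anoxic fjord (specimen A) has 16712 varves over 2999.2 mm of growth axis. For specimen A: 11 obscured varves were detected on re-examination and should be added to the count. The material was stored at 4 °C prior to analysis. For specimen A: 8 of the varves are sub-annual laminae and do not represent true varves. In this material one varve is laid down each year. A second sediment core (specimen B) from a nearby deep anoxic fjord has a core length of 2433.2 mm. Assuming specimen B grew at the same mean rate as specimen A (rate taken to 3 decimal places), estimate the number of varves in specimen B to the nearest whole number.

Specimen A: true varve count = 16712 − 8 + 11 = 16715.
A: Mean rate = 2999.2 mm / 16715 years ≈ 0.179 mm/yr.
B spans 2433.2 / 0.179 = 13593.30 years ≈ 13593 varves.

13593 varves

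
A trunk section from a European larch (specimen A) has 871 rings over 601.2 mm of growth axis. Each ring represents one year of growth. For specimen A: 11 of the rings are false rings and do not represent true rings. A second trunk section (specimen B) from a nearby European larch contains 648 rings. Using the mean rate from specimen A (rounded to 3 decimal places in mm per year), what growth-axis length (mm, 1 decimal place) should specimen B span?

Specimen A: correcting the raw count gives 871 − 11 = 860 true rings.
A: Extension rate ≈ 601.2 / 860 = 0.699 mm/year.
B's length ≈ 0.699 × 648 = 453.0 mm.

453.0 mm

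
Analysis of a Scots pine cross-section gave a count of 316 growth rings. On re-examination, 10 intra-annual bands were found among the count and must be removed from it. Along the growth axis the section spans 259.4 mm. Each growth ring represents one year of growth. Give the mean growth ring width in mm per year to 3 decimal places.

0.848 mm per year

After corrections the count is 316 − 10 = 306 growth rings.
Mean rate = 259.4 mm / 306 years ≈ 0.848 mm per year.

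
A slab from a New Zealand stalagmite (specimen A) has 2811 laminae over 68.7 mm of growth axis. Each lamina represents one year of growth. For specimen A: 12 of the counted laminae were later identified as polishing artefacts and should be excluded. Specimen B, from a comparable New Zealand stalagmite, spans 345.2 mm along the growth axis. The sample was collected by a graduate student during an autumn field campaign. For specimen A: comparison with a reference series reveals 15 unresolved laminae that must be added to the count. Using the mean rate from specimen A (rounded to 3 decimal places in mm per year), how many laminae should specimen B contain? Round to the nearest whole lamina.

14383 laminae

Specimen A: true lamina count = 2811 − 12 + 15 = 2814.
A: Extension rate ≈ 68.7 / 2814 = 0.024 mm/year.
B spans 345.2 / 0.024 = 14383.33 years ≈ 14383 laminae.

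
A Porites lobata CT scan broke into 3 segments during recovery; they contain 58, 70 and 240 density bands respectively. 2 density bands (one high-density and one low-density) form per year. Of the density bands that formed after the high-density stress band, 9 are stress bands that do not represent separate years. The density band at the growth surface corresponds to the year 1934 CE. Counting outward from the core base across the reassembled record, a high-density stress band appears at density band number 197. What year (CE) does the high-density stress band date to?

1853 CE

Total density bands = 58 + 70 + 240 = 368.
368 − 197 = 171 density bands lie beyond the high-density stress band toward the growth surface.
171 − 9 false = 162 true density bands after the high-density stress band.
162 density bands at 2 per year is 162 / 2 = 81 years.
The density band at the growth surface is 1934 CE, so the high-density stress band dates to 1934 − 81 = 1853 CE.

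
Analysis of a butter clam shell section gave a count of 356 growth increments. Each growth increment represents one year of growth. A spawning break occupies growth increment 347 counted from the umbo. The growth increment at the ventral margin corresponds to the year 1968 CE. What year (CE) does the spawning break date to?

356 − 347 = 9 growth increments lie beyond the spawning break toward the ventral margin.
Counting back 9 years from 1968 CE places the spawning break in 1968 − 9 = 1959 CE.

1959 CE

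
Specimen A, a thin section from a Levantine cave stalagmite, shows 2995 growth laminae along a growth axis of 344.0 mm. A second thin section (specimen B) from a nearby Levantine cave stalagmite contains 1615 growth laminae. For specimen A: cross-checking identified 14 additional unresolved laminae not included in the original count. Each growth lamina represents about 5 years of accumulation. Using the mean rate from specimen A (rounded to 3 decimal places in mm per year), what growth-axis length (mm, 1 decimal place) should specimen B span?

Specimen A: correcting the raw count gives 2995 + 14 = 3009 true growth laminae.
Specimen A: multiplying by 5 years per growth lamina: 3009 × 5 = 15045 years.
A: Extension rate ≈ 344.0 / 15045 = 0.023 mm/year.
Specimen B: at 5 years per growth lamina, 1615 × 5 = 8075 years. For B, 0.023 mm/year × 8075 years = 185.7 mm.

185.7 mm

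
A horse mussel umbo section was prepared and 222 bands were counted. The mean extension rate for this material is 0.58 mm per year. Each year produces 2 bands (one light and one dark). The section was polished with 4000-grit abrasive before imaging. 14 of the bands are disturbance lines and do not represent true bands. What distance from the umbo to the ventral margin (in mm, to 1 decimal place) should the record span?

60.3 mm

True band count = 222 − 14 = 208.
With 2 bands per year, 208 / 2 = 104 years.
104 years at 0.58 mm/year gives 0.58 × 104 = 60.3 mm.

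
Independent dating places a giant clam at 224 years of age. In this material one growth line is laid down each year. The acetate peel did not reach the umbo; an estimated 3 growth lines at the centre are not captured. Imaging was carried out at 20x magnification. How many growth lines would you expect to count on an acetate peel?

221 growth lines

One growth line per year gives 224 growth lines over 224 years.
Subtracting the 3 growth lines not captured gives 224 − 3 = 221 growth lines in the record.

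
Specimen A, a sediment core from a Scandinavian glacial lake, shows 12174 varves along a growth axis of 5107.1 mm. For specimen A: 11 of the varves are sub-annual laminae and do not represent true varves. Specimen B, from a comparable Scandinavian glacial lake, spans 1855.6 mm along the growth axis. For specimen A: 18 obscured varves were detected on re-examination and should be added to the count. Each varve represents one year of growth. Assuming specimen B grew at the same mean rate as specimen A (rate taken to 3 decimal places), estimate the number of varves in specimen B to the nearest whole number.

4429 varves

Specimen A: after corrections the count is 12174 − 11 + 18 = 12181 varves.
A: Extension rate ≈ 5107.1 / 12181 = 0.419 mm/year.
Specimen B: 1855.6 mm / 0.419 mm per year = 4428.64 years ≈ 4429 varves.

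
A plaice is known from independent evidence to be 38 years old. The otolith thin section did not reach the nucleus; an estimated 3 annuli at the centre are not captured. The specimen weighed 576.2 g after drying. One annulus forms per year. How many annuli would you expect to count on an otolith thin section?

35 annuli

At one annulus per year, 38 years correspond to 38 annuli.
Less the 3 uncaptured annuli: 38 − 3 = 35.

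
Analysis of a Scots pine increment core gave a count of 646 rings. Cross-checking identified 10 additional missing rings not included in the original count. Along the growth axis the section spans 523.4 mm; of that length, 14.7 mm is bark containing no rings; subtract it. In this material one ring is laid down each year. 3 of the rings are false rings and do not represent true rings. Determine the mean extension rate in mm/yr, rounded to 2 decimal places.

True ring count = 646 − 3 + 10 = 653.
Removing the 14.7 mm offcut leaves 523.4 − 14.7 = 508.7 mm.
508.7 mm over 653 years gives 508.7 / 653 ≈ 0.78 mm/yr.

0.78 mm/yr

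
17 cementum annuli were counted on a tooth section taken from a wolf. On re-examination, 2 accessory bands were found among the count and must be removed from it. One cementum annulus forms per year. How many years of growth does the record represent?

After corrections the count is 17 − 2 = 15 cementum annuli.
At one cementum annulus per year, that is 15 years.

15 years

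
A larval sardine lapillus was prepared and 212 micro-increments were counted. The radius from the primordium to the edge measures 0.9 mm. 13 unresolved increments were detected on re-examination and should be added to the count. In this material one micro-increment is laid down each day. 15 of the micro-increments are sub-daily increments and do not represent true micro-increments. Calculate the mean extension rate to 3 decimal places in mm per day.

0.004 mm per day

After corrections the count is 212 − 15 + 13 = 210 micro-increments.
0.9 mm over 210 days gives 0.9 / 210 ≈ 0.004 mm per day.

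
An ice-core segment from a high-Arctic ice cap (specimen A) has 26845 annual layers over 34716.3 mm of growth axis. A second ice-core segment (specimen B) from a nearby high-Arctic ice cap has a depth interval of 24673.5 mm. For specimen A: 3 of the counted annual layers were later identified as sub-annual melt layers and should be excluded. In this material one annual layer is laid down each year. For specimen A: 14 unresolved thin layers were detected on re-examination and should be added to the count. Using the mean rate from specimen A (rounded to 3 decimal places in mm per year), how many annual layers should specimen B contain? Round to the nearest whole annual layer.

Specimen A: correcting the raw count gives 26845 − 3 + 14 = 26856 true annual layers.
A: Mean rate = 34716.3 mm / 26856 years ≈ 1.293 mm/year.
Specimen B: 24673.5 mm / 1.293 mm per year = 19082.37 years ≈ 19082 annual layers.

19082 annual layers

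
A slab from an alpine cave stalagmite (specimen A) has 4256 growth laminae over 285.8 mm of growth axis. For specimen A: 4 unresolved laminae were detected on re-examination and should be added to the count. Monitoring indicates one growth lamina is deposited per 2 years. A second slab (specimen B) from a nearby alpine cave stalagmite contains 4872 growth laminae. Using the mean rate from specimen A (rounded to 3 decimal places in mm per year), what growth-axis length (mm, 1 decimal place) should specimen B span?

331.3 mm

Specimen A: true growth lamina count = 4256 + 4 = 4260.
Specimen A: multiplying by 2 years per growth lamina: 4260 × 2 = 8520 years.
A: 285.8 mm over 8520 years gives 285.8 / 8520 ≈ 0.034 mm/yr.
Specimen B: multiplying by 2 years per growth lamina: 4872 × 2 = 9744 years. For B, 0.034 mm/year × 9744 years = 331.3 mm.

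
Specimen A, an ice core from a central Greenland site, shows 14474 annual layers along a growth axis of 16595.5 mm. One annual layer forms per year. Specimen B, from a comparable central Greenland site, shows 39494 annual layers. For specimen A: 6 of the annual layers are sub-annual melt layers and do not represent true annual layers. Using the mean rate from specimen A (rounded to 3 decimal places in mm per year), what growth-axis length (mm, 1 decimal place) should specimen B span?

Specimen A: after corrections the count is 14474 − 6 = 14468 annual layers.
A: Extension rate ≈ 16595.5 / 14468 = 1.147 mm per year.
For B, 1.147 mm/year × 39494 years = 45299.6 mm.

45299.6 mm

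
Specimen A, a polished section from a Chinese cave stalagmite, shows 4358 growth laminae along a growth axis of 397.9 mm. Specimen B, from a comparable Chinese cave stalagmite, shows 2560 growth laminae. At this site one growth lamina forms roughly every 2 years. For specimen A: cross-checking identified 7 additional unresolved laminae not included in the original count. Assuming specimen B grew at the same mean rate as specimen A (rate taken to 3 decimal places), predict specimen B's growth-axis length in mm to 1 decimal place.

235.5 mm

Specimen A: adjusted count: 4358 + 7 = 4365 growth laminae.
Specimen A: at 2 years per growth lamina, 4365 × 2 = 8730 years.
A: 397.9 mm over 8730 years gives 397.9 / 8730 ≈ 0.046 mm/yr.
Specimen B: 2560 growth laminae at 2 years each span 2560 × 2 = 5120 years. For B, 0.046 mm/year × 5120 years = 235.5 mm.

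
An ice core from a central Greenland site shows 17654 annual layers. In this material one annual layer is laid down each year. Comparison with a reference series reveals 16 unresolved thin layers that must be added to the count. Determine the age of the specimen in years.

17670 years

Correcting the raw count gives 17654 + 16 = 17670 true annual layers.
At one annual layer per year, that is 17670 years.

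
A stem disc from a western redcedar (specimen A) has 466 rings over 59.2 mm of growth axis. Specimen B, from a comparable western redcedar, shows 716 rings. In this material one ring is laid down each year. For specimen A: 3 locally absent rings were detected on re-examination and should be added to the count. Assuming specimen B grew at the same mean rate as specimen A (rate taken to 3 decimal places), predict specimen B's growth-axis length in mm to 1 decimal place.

90.2 mm

Specimen A: adjusted count: 466 + 3 = 469 rings.
A: 59.2 mm over 469 years gives 59.2 / 469 ≈ 0.126 mm/year.
B's length ≈ 0.126 × 716 = 90.2 mm.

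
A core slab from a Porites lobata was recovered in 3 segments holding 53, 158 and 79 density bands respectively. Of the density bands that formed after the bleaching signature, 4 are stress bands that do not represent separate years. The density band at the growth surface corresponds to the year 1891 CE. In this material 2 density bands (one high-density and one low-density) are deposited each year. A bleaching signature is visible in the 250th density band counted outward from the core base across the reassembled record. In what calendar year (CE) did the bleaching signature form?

1873 CE

Total density bands = 53 + 158 + 79 = 290.
290 − 250 = 40 density bands lie beyond the bleaching signature toward the growth surface.
Removing the 4 false density bands leaves 40 − 4 = 36 true density bands beyond the bleaching signature.
With 2 density bands per year, 36 / 2 = 18 years.
1891 − 18 = 1873 CE.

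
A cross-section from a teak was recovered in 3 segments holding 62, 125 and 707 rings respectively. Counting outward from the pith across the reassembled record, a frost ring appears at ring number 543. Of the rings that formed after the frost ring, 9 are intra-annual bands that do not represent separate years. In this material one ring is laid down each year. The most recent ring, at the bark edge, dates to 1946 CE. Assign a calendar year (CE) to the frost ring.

Total rings = 62 + 125 + 707 = 894.
Between ring 543 and the bark edge there are 894 − 543 = 351 rings.
351 − 9 false = 342 true rings after the frost ring.
The ring at the bark edge is 1946 CE, so the frost ring dates to 1946 − 342 = 1604 CE.

1604 CE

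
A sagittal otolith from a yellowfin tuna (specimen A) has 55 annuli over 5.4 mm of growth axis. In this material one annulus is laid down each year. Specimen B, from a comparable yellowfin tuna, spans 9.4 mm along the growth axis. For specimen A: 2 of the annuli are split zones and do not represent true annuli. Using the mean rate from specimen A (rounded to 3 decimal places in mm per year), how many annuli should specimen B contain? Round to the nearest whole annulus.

92 annuli

Specimen A: adjusted count: 55 − 2 = 53 annuli.
A: Extension rate ≈ 5.4 / 53 = 0.102 mm/yr.
For B, 9.4 / 0.102 = 92.16 years ≈ 92 annuli.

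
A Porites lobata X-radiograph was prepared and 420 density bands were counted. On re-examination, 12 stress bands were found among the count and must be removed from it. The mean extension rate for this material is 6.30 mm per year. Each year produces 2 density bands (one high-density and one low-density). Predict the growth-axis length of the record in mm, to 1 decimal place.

Correcting the raw count gives 420 − 12 = 408 true density bands.
Dividing by 2 density bands per year: 408 / 2 = 204 years.
Length ≈ 6.30 × 204 = 1285.2 mm.

1285.2 mm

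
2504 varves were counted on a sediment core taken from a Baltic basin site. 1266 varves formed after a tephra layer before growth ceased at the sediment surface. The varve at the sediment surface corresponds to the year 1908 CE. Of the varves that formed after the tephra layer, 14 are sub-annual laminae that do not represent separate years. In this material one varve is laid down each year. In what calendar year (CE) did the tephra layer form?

656 CE

1266 varves formed after the tephra layer.
1266 − 14 false = 1252 true varves after the tephra layer.
The varve at the sediment surface is 1908 CE, so the tephra layer dates to 1908 − 1252 = 656 CE.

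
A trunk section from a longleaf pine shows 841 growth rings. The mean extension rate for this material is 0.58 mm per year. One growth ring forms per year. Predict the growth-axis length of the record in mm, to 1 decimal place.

The record spans 841 years at 0.58 mm per year.
Predicted length = 0.58 mm/year × 841 years = 487.8 mm.

487.8 mm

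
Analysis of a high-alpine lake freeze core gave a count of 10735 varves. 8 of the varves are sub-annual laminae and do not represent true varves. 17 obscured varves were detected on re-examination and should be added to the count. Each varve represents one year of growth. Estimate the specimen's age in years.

10744 yr

Correcting the raw count gives 10735 − 8 + 17 = 10744 true varves.
One varve per year makes the duration 10744 years.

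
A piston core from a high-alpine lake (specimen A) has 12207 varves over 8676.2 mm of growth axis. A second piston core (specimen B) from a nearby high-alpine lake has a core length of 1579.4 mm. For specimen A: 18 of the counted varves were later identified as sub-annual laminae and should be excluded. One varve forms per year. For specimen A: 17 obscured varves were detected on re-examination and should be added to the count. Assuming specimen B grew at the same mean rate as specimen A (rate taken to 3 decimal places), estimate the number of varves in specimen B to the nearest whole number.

2221 varves

Specimen A: correcting the raw count gives 12207 − 18 + 17 = 12206 true varves.
A: Extension rate ≈ 8676.2 / 12206 = 0.711 mm/year.
B spans 1579.4 / 0.711 = 2221.38 years ≈ 2221 varves.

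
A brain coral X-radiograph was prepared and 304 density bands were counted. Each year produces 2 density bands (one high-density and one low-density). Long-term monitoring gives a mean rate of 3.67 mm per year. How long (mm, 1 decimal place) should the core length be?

557.8 mm

With 2 density bands per year, 304 / 2 = 152 years.
Length ≈ 3.67 × 152 = 557.8 mm.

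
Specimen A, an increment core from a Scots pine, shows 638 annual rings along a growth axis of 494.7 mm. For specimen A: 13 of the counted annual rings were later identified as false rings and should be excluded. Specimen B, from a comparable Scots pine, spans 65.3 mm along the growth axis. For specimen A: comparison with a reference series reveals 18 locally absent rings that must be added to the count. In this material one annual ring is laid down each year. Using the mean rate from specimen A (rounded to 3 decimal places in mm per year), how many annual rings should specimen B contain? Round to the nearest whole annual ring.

85 annual rings

Specimen A: true annual ring count = 638 − 13 + 18 = 643.
A: Mean rate = 494.7 mm / 643 years ≈ 0.769 mm/year.
Specimen B: 65.3 mm / 0.769 mm per year = 84.92 years ≈ 85 annual rings.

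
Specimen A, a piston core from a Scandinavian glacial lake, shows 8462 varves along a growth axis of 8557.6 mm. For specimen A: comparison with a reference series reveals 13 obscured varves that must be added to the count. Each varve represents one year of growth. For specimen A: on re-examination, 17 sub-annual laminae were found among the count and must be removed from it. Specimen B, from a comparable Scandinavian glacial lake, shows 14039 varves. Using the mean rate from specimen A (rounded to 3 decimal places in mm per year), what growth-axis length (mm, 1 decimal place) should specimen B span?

14207.5 mm

Specimen A: adjusted count: 8462 − 17 + 13 = 8458 varves.
A: Extension rate ≈ 8557.6 / 8458 = 1.012 mm/year.
Length of B = 1.012 × 14039 = 14207.5 mm.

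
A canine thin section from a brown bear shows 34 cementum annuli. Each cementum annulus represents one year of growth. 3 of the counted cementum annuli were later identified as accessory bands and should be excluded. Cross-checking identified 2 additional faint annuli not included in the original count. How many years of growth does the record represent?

After corrections the count is 34 − 3 + 2 = 33 cementum annuli.
One cementum annulus per year makes the duration 33 years.

33 yr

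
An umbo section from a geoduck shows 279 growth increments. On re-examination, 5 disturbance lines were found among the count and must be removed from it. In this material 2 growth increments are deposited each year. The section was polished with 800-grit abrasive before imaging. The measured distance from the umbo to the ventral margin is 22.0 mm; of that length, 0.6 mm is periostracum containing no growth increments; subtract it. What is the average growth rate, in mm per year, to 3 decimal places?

After corrections the count is 279 − 5 = 274 growth increments.
274 growth increments at 2 per year is 274 / 2 = 137 years.
The growth record spans 22.0 − 0.6 = 21.4 mm.
Extension rate ≈ 21.4 / 137 = 0.156 mm per year.

0.156 mm per year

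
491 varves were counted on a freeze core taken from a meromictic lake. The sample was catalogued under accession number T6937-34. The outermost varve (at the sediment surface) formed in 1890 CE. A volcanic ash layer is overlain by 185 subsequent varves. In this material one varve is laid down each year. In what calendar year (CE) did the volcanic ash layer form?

1705 CE

185 varves post-date the volcanic ash layer.
The varve at the sediment surface is 1890 CE, so the volcanic ash layer dates to 1890 − 185 = 1705 CE.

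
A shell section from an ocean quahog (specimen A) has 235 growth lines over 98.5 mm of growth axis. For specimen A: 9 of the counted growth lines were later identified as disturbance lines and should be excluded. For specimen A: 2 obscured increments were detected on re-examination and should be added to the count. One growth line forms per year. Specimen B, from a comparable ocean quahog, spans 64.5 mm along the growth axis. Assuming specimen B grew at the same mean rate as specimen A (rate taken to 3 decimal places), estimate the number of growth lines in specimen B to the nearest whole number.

149 growth lines

Specimen A: true growth line count = 235 − 9 + 2 = 228.
A: 98.5 mm over 228 years gives 98.5 / 228 ≈ 0.432 mm per year.
For B, 64.5 / 0.432 = 149.31 years ≈ 149 growth lines.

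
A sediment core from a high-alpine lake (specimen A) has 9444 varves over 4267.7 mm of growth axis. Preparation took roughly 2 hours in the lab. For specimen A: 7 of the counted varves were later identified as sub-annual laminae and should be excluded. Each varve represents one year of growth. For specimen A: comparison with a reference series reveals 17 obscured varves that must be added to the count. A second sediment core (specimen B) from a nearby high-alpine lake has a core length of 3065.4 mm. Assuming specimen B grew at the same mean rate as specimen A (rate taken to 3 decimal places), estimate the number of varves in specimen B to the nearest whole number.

6797 varves

Specimen A: adjusted count: 9444 − 7 + 17 = 9454 varves.
A: Extension rate ≈ 4267.7 / 9454 = 0.451 mm/yr.
B spans 3065.4 / 0.451 = 6796.90 years ≈ 6797 varves.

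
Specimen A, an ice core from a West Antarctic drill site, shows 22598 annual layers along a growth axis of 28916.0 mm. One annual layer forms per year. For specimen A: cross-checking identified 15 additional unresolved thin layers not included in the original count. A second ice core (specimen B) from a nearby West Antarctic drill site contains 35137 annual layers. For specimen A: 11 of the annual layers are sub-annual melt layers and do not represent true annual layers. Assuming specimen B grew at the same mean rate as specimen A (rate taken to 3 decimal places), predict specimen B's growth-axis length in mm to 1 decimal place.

44940.2 mm

Specimen A: true annual layer count = 22598 − 11 + 15 = 22602.
A: Extension rate ≈ 28916.0 / 22602 = 1.279 mm/yr.
B's length ≈ 1.279 × 35137 = 44940.2 mm.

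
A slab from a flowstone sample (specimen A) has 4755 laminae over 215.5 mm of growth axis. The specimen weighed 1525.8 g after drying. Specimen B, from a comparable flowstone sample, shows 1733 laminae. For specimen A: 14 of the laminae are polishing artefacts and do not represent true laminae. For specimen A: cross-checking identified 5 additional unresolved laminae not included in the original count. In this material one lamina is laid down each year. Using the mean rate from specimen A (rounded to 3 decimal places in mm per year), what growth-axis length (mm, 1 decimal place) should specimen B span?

Specimen A: after corrections the count is 4755 − 14 + 5 = 4746 laminae.
A: Extension rate ≈ 215.5 / 4746 = 0.045 mm per year.
Length of B = 0.045 × 1733 = 78.0 mm.

78.0 mm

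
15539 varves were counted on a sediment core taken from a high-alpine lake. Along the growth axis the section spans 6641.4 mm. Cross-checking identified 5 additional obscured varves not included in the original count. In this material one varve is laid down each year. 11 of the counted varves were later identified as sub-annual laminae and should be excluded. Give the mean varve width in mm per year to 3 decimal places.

True varve count = 15539 − 11 + 5 = 15533.
6641.4 mm over 15533 years gives 6641.4 / 15533 ≈ 0.428 mm per year.

0.428 mm per year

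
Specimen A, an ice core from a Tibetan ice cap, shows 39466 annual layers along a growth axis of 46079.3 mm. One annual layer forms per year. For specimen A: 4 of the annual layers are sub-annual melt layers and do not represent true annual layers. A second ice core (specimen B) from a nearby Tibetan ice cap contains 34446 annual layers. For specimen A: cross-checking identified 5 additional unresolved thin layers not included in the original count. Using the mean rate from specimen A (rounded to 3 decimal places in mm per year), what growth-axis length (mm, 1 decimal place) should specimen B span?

40232.9 mm

Specimen A: correcting the raw count gives 39466 − 4 + 5 = 39467 true annual layers.
A: Mean rate = 46079.3 mm / 39467 years ≈ 1.168 mm per year.
Length of B = 1.168 × 34446 = 40232.9 mm.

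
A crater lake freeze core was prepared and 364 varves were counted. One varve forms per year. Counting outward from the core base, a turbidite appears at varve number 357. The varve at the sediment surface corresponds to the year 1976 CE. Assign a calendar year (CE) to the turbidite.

1969 CE

364 − 357 = 7 varves lie beyond the turbidite toward the sediment surface.
The varve at the sediment surface is 1976 CE, so the turbidite dates to 1976 − 7 = 1969 CE.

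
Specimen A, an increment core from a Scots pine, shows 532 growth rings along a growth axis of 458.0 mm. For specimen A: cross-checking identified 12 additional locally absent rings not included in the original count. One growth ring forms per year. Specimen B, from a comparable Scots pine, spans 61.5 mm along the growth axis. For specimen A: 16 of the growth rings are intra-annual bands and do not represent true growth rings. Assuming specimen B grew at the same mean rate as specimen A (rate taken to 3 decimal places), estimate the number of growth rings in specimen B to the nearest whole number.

71 growth rings

Specimen A: after corrections the count is 532 − 16 + 12 = 528 growth rings.
A: 458.0 mm over 528 years gives 458.0 / 528 ≈ 0.867 mm/year.
For B, 61.5 / 0.867 = 70.93 years ≈ 71 growth rings.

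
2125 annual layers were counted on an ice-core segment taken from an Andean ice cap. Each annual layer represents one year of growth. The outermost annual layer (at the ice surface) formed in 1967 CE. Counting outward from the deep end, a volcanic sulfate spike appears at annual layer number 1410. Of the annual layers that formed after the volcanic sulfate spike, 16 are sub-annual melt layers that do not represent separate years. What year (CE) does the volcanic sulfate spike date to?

2125 − 1410 = 715 annual layers lie beyond the volcanic sulfate spike toward the ice surface.
Excluding 16 false annual layers: 715 − 16 = 699.
1967 − 699 = 1268 CE.

1268 CE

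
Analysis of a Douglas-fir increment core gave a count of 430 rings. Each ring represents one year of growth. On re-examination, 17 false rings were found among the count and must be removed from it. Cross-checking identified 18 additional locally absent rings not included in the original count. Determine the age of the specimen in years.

431 yr

Adjusted count: 430 − 17 + 18 = 431 rings.
One ring per year makes the duration 431 years.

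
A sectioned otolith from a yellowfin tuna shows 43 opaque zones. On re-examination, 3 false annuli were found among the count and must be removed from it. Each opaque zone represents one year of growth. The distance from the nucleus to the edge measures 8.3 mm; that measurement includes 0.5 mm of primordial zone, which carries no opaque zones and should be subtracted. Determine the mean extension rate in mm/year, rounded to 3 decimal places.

0.195 mm/year

Adjusted count: 43 − 3 = 40 opaque zones.
Removing the 0.5 mm offcut leaves 8.3 − 0.5 = 7.8 mm.
Extension rate ≈ 7.8 / 40 = 0.195 mm/year.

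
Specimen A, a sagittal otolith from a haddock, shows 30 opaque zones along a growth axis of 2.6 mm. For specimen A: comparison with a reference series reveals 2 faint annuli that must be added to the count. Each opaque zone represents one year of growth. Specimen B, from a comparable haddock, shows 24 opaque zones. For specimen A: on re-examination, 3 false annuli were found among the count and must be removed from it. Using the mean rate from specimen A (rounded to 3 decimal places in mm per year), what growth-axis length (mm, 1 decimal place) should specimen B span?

Specimen A: adjusted count: 30 − 3 + 2 = 29 opaque zones.
A: Mean rate = 2.6 mm / 29 years ≈ 0.090 mm per year.
B's length ≈ 0.090 × 24 = 2.2 mm.

2.2 mm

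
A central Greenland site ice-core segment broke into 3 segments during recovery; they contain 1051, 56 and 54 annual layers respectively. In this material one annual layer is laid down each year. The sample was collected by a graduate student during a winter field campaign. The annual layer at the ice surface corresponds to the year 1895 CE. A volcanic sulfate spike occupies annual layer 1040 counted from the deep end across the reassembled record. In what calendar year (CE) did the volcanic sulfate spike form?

Total annual layers = 1051 + 56 + 54 = 1161.
1161 − 1040 = 121 annual layers lie beyond the volcanic sulfate spike toward the ice surface.
Counting back 121 years from 1895 CE places the volcanic sulfate spike in 1895 − 121 = 1774 CE.

1774 CE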